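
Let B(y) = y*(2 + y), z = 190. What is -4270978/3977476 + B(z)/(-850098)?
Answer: -16560737633/14830019266 ≈ -1.1167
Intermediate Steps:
-4270978/3977476 + B(z)/(-850098) = -4270978/3977476 + (190*(2 + 190))/(-850098) = -4270978*1/3977476 + (190*192)*(-1/850098) = -2135489/1988738 + 36480*(-1/850098) = -2135489/1988738 - 320/7457 = -16560737633/14830019266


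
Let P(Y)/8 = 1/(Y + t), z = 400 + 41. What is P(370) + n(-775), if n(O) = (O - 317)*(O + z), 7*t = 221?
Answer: 1025250464/2811 ≈ 3.6473e+5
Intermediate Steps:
t = 221/7 (t = (1/7)*221 = 221/7 ≈ 31.571)
z = 441
n(O) = (-317 + O)*(441 + O) (n(O) = (O - 317)*(O + 441) = (-317 + O)*(441 + O))
P(Y) = 8/(221/7 + Y) (P(Y) = 8/(Y + 221/7) = 8/(221/7 + Y))
P(370) + n(-775) = 56/(221 + 7*370) + (-139797 + (-775)**2 + 124*(-775)) = 56/(221 + 2590) + (-139797 + 600625 - 96100) = 56/2811 + 364728 = 1025250464/2811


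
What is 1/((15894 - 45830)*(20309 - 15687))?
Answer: -1/138364192 ≈ -7.2273e-9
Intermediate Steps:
1/((15894 - 45830)*(20309 - 15687)) = 1/(-29936*4622) = 1/(-138364192) = -1/138364192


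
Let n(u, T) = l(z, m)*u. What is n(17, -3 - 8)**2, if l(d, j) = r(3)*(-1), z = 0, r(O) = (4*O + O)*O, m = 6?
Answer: 585225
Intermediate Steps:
r(O) = 5*O**2 (r(O) = (5*O)*O = 5*O**2)
l(d, j) = -45 (l(d, j) = (5*3**2)*(-1) = (5*9)*(-1) = 45*(-1) = -45)
n(u, T) = -45*u
n(17, -3 - 8)**2 = (-45*17)**2 = (-765)**2 = 585225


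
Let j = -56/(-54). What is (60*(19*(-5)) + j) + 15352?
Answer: 260632/27 ≈ 9653.0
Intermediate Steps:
j = 28/27 (j = -56*(-1/54) = 28/27 ≈ 1.0370)
(60*(19*(-5)) + j) + 15352 = (60*(19*(-5)) + 28/27) + 15352 = (60*(-95) + 28/27) + 15352 = (-5700 + 28/27) + 15352 = -153872/27 + 15352 = 260632/27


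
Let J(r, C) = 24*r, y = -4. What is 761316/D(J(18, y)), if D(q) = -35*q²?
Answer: -63443/544320 ≈ -0.11655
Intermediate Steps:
761316/D(J(18, y)) = 761316/((-35*(24*18)²)) = 761316/((-35*432²)) = 761316/((-35*186624)) = 761316/(-6531840) = 761316*(-1/6531840) = -63443/544320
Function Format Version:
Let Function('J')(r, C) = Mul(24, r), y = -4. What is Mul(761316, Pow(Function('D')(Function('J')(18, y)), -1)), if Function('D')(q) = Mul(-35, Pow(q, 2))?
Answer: Rational(-63443, 544320) ≈ -0.11655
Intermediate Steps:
Mul(761316, Pow(Function('D')(Function('J')(18, y)), -1)) = Mul(761316, Pow(Mul(-35, Pow(Mul(24, 18), 2)), -1)) = Mul(761316, Pow(Mul(-35, Pow(432, 2)), -1)) = Mul(761316, Pow(Mul(-35, 186624), -1)) = Mul(761316, Pow(-6531840, -1)) = Mul(761316, Rational(-1, 6531840)) = Rational(-63443, 544320)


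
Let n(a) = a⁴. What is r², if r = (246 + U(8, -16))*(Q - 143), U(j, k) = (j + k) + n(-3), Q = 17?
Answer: 1615557636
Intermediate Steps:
U(j, k) = 81 + j + k (U(j, k) = (j + k) + (-3)⁴ = (j + k) + 81 = 81 + j + k)
r = -40194 (r = (246 + (81 + 8 - 16))*(17 - 143) = (246 + 73)*(-126) = 319*(-126) = -40194)
r² = (-40194)² = 1615557636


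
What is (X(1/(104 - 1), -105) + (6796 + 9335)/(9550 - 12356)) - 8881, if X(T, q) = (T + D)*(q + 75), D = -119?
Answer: -1536720271/289018 ≈ -5317.0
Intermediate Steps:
X(T, q) = (-119 + T)*(75 + q) (X(T, q) = (T - 119)*(q + 75) = (-119 + T)*(75 + q))
(X(1/(104 - 1), -105) + (6796 + 9335)/(9550 - 12356)) - 8881 = ((-8925 - 119*(-105) + 75/(104 - 1) - 105/(104 - 1)) + (6796 + 9335)/(9550 - 12356)) - 8881 = ((-8925 + 12495 + 75/103 - 105/103) + 16131/(-2806)) - 8881 = ((-8925 + 12495 + 75*(1/103) + (1/103)*(-105)) + 16131*(-1/2806)) - 8881 = ((-8925 + 12495 + 75/103 - 105/103) - 16131/2806) - 8881 = (367680/103 - 16131/2806) - 8881 = 1030048587/289018 - 8881 = -1536720271/289018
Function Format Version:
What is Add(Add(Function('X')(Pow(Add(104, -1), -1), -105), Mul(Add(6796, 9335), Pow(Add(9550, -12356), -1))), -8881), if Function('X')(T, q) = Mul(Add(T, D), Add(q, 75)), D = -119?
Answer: Rational(-1536720271, 289018) ≈ -5317.0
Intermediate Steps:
Function('X')(T, q) = Mul(Add(-119, T), Add(75, q)) (Function('X')(T, q) = Mul(Add(T, -119), Add(q, 75)) = Mul(Add(-119, T), Add(75, q)))
Add(Add(Function('X')(Pow(Add(104, -1), -1), -105), Mul(Add(6796, 9335), Pow(Add(9550, -12356), -1))), -8881) = Add(Add(Add(-8925, Mul(-119, -105), Mul(75, Pow(Add(104, -1), -1)), Mul(Pow(Add(104, -1), -1), -105)), Mul(Add(6796, 9335), Pow(Add(9550, -12356), -1))), -8881) = Add(Add(Add(-8925, 12495, Mul(75, Pow(103, -1)), Mul(Pow(103, -1), -105)), Mul(16131, Pow(-2806, -1))), -8881) = Add(Add(Add(-8925, 12495, Mul(75, Rational(1, 103)), Mul(Rational(1, 103), -105)), Mul(16131, Rational(-1, 2806))), -8881) = Add(Add(Add(-8925, 12495, Rational(75, 103), Rational(-105, 103)), Rational(-16131, 2806)), -8881) = Add(Add(Rational(367680, 103), Rational(-16131, 2806)), -8881) = Add(Rational(1030048587, 289018), -8881) = Rational(-1536720271, 289018)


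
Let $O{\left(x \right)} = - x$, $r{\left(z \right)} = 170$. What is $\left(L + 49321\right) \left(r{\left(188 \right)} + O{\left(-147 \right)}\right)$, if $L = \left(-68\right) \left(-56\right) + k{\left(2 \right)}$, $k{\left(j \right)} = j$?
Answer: $16842527$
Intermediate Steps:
$L = 3810$ ($L = \left(-68\right) \left(-56\right) + 2 = 3808 + 2 = 3810$)
$\left(L + 49321\right) \left(r{\left(188 \right)} + O{\left(-147 \right)}\right) = \left(3810 + 49321\right) \left(170 - -147\right) = 53131 \left(170 + 147\right) = 53131 \cdot 317 = 16842527$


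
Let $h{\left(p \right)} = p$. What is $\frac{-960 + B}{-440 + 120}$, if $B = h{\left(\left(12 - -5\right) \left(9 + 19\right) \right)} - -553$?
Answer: $- \frac{69}{320} \approx -0.21563$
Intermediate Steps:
$B = 1029$ ($B = \left(12 - -5\right) \left(9 + 19\right) - -553 = \left(12 + 5\right) 28 + 553 = 17 \cdot 28 + 553 = 476 + 553 = 1029$)
$\frac{-960 + B}{-440 + 120} = \frac{-960 + 1029}{-440 + 120} = \frac{69}{-320} = 69 \left(- \frac{1}{320}\right) = - \frac{69}{320}$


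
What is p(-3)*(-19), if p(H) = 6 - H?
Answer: -171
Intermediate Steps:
p(-3)*(-19) = (6 - 1*(-3))*(-19) = (6 + 3)*(-19) = 9*(-19) = -171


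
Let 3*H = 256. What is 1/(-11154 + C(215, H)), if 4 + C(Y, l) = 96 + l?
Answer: -3/32930 ≈ -9.1102e-5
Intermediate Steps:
H = 256/3 (H = (⅓)*256 = 256/3 ≈ 85.333)
C(Y, l) = 92 + l (C(Y, l) = -4 + (96 + l) = 92 + l)
1/(-11154 + C(215, H)) = 1/(-11154 + (92 + 256/3)) = 1/(-11154 + 532/3) = 1/(-32930/3) = -3/32930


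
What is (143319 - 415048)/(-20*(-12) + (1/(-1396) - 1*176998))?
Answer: 379333684/246754169 ≈ 1.5373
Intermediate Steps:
(143319 - 415048)/(-20*(-12) + (1/(-1396) - 1*176998)) = -271729/(240 + (-1/1396 - 176998)) = -271729/(240 - 247089209/1396) = -271729/(-246754169/1396) = -271729*(-1396/246754169) = 379333684/246754169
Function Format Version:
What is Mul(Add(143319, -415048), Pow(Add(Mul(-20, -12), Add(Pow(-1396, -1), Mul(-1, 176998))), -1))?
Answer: Rational(379333684, 246754169) ≈ 1.5373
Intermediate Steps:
Mul(Add(143319, -415048), Pow(Add(Mul(-20, -12), Add(Pow(-1396, -1), Mul(-1, 176998))), -1)) = Mul(-271729, Pow(Add(240, Add(Rational(-1, 1396), -176998)), -1)) = Mul(-271729, Pow(Add(240, Rational(-247089209, 1396)), -1)) = Mul(-271729, Pow(Rational(-246754169, 1396), -1)) = Mul(-271729, Rational(-1396, 246754169)) = Rational(379333684, 246754169)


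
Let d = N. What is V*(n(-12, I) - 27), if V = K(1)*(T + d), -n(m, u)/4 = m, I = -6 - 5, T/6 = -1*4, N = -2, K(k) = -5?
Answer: 2730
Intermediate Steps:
d = -2
T = -24 (T = 6*(-1*4) = 6*(-4) = -24)
I = -11
n(m, u) = -4*m
V = 130 (V = -5*(-24 - 2) = -5*(-26) = 130)
V*(n(-12, I) - 27) = 130*(-4*(-12) - 27) = 130*(48 - 27) = 130*21 = 2730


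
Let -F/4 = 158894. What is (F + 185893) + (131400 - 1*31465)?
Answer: -349748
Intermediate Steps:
F = -635576 (F = -4*158894 = -635576)
(F + 185893) + (131400 - 1*31465) = (-635576 + 185893) + (131400 - 1*31465) = -449683 + (131400 - 31465) = -449683 + 99935 = -349748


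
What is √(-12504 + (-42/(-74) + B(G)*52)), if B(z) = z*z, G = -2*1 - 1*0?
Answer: I*√16832447/37 ≈ 110.88*I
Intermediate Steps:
G = -2 (G = -2 + 0 = -2)
B(z) = z²
√(-12504 + (-42/(-74) + B(G)*52)) = √(-12504 + (-42/(-74) + (-2)²*52)) = √(-12504 + (-42*(-1/74) + 4*52)) = √(-12504 + (21/37 + 208)) = √(-12504 + 7717/37) = √(-454931/37) = I*√16832447/37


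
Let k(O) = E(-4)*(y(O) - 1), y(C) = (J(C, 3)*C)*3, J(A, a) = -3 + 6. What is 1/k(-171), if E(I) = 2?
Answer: -1/3080 ≈ -0.00032468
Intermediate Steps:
J(A, a) = 3
y(C) = 9*C (y(C) = (3*C)*3 = 9*C)
k(O) = -2 + 18*O (k(O) = 2*(9*O - 1) = 2*(-1 + 9*O) = -2 + 18*O)
1/k(-171) = 1/(-2 + 18*(-171)) = 1/(-2 - 3078) = 1/(-3080) = -1/3080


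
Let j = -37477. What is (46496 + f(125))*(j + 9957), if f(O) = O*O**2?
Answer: -55029569920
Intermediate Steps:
f(O) = O**3
(46496 + f(125))*(j + 9957) = (46496 + 125**3)*(-37477 + 9957) = (46496 + 1953125)*(-27520) = 1999621*(-27520) = -55029569920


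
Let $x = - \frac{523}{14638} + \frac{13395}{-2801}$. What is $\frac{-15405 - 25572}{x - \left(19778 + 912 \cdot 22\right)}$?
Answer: $\frac{560033178042}{544586965643} \approx 1.0284$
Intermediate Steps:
$x = - \frac{197540933}{41001038}$ ($x = \left(-523\right) \frac{1}{14638} + 13395 \left(- \frac{1}{2801}\right) = - \frac{523}{14638} - \frac{13395}{2801} = - \frac{197540933}{41001038} \approx -4.8179$)
$\frac{-15405 - 25572}{x - \left(19778 + 912 \cdot 22\right)} = \frac{-15405 - 25572}{- \frac{197540933}{41001038} - \left(19778 + 912 \cdot 22\right)} = \frac{-15405 - 25572}{- \frac{197540933}{41001038} - 39842} = - \frac{40977}{- \frac{197540933}{41001038} - 39842} = - \frac{40977}{- \frac{1633760896929}{41001038}} = \left(-40977\right) \left(- \frac{41001038}{1633760896929}\right) = \frac{560033178042}{544586965643}$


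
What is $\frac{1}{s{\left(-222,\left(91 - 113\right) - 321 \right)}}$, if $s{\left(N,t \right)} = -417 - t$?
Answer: $- \frac{1}{74} \approx -0.013514$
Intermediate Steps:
$\frac{1}{s{\left(-222,\left(91 - 113\right) - 321 \right)}} = \frac{1}{-417 - \left(\left(91 - 113\right) - 321\right)} = \frac{1}{-417 - \left(-22 - 321\right)} = \frac{1}{-417 - -343} = \frac{1}{-417 + 343} = \frac{1}{-74} = - \frac{1}{74}$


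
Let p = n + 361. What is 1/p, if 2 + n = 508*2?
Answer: 1/1375 ≈ 0.00072727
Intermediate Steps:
n = 1014 (n = -2 + 508*2 = -2 + 1016 = 1014)
p = 1375 (p = 1014 + 361 = 1375)
1/p = 1/1375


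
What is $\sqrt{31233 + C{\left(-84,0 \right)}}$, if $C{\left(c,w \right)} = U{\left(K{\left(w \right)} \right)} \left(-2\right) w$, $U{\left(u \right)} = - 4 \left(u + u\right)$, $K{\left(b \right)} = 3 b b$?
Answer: $\sqrt{31233} \approx 176.73$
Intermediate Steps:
$K{\left(b \right)} = 3 b^{2}$
$U{\left(u \right)} = - 8 u$ ($U{\left(u \right)} = - 4 \cdot 2 u = - 8 u$)
$C{\left(c,w \right)} = 48 w^{3}$ ($C{\left(c,w \right)} = - 8 \cdot 3 w^{2} \left(-2\right) w = - 24 w^{2} \left(-2\right) w = 48 w^{2} w = 48 w^{3}$)
$\sqrt{31233 + C{\left(-84,0 \right)}} = \sqrt{31233 + 48 \cdot 0^{3}} = \sqrt{31233 + 48 \cdot 0} = \sqrt{31233 + 0} = \sqrt{31233}$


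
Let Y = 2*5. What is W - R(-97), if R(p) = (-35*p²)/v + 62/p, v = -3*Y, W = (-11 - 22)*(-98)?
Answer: -4506151/582 ≈ -7742.5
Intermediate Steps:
Y = 10
W = 3234 (W = -33*(-98) = 3234)
v = -30 (v = -3*10 = -30)
R(p) = 62/p + 7*p²/6 (R(p) = -35*p²/(-30) + 62/p = -35*p²*(-1/30) + 62/p = 7*p²/6 + 62/p = 62/p + 7*p²/6)
W - R(-97) = 3234 - (372 + 7*(-97)³)/(6*(-97)) = 3234 - (-1)*(372 + 7*(-912673))/(6*97) = 3234 - (-1)*(372 - 6388711)/(6*97) = 3234 - (-1)*(-6388339)/(6*97) = 3234 - 1*6388339/582 = 3234 - 6388339/582 = -4506151/582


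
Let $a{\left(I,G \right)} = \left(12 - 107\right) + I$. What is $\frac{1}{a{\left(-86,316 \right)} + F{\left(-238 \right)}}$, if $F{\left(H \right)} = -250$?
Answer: $- \frac{1}{431} \approx -0.0023202$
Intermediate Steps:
$a{\left(I,G \right)} = -95 + I$ ($a{\left(I,G \right)} = \left(12 - 107\right) + I = -95 + I$)
$\frac{1}{a{\left(-86,316 \right)} + F{\left(-238 \right)}} = \frac{1}{\left(-95 - 86\right) - 250} = \frac{1}{-181 - 250} = \frac{1}{-431} = - \frac{1}{431}$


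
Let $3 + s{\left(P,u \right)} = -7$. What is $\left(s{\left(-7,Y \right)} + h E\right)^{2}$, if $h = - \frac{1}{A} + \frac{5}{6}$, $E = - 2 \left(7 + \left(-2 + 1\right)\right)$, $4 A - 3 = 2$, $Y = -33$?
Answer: $\frac{2704}{25} \approx 108.16$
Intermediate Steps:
$A = \frac{5}{4}$ ($A = \frac{3}{4} + \frac{1}{4} \cdot 2 = \frac{3}{4} + \frac{1}{2} = \frac{5}{4} \approx 1.25$)
$s{\left(P,u \right)} = -10$ ($s{\left(P,u \right)} = -3 - 7 = -10$)
$E = -12$ ($E = - 2 \left(7 - 1\right) = \left(-2\right) 6 = -12$)
$h = \frac{1}{30}$ ($h = - \frac{1}{\frac{5}{4}} + \frac{5}{6} = \left(-1\right) \frac{4}{5} + 5 \cdot \frac{1}{6} = - \frac{4}{5} + \frac{5}{6} = \frac{1}{30} \approx 0.033333$)
$\left(s{\left(-7,Y \right)} + h E\right)^{2} = \left(-10 + \frac{1}{30} \left(-12\right)\right)^{2} = \left(-10 - \frac{2}{5}\right)^{2} = \left(- \frac{52}{5}\right)^{2} = \frac{2704}{25}$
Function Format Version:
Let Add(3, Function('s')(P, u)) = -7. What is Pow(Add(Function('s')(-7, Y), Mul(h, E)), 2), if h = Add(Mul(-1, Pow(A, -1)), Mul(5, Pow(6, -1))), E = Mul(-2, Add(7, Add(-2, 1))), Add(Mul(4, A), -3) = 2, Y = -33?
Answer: Rational(2704, 25) ≈ 108.16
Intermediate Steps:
A = Rational(5, 4) (A = Add(Rational(3, 4), Mul(Rational(1, 4), 2)) = Add(Rational(3, 4), Rational(1, 2)) = Rational(5, 4) ≈ 1.2500)
Function('s')(P, u) = -10 (Function('s')(P, u) = Add(-3, -7) = -10)
E = -12 (E = Mul(-2, Add(7, -1)) = Mul(-2, 6) = -12)
h = Rational(1, 30) (h = Add(Mul(-1, Pow(Rational(5, 4), -1)), Mul(5, Pow(6, -1))) = Add(Mul(-1, Rational(4, 5)), Mul(5, Rational(1, 6))) = Add(Rational(-4, 5), Rational(5, 6)) = Rational(1, 30) ≈ 0.033333)
Pow(Add(Function('s')(-7, Y), Mul(h, E)), 2) = Pow(Add(-10, Mul(Rational(1, 30), -12)), 2) = Pow(Add(-10, Rational(-2, 5)), 2) = Pow(Rational(-52, 5), 2) = Rational(2704, 25)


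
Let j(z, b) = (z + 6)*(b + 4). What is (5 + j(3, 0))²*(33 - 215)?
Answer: -305942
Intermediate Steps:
j(z, b) = (4 + b)*(6 + z) (j(z, b) = (6 + z)*(4 + b) = (4 + b)*(6 + z))
(5 + j(3, 0))²*(33 - 215) = (5 + (24 + 4*3 + 6*0 + 0*3))²*(33 - 215) = (5 + (24 + 12 + 0 + 0))²*(-182) = (5 + 36)²*(-182) = 41²*(-182) = 1681*(-182) = -305942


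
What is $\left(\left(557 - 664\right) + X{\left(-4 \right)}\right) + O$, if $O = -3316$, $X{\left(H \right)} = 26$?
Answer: $-3397$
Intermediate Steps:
$\left(\left(557 - 664\right) + X{\left(-4 \right)}\right) + O = \left(\left(557 - 664\right) + 26\right) - 3316 = \left(-107 + 26\right) - 3316 = -81 - 3316 = -3397$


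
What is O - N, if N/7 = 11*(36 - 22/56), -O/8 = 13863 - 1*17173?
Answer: 94953/4 ≈ 23738.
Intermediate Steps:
O = 26480 (O = -8*(13863 - 1*17173) = -8*(13863 - 17173) = -8*(-3310) = 26480)
N = 10967/4 (N = 7*(11*(36 - 22/56)) = 7*(11*(36 - 22*1/56)) = 7*(11*(36 - 11/28)) = 7*(11*(997/28)) = 7*(10967/28) = 10967/4 ≈ 2741.8)
O - N = 26480 - 1*10967/4 = 26480 - 10967/4 = 94953/4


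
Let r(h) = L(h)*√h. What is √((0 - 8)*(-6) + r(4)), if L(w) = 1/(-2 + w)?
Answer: 7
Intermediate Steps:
r(h) = √h/(-2 + h)
√((0 - 8)*(-6) + r(4)) = √((0 - 8)*(-6) + √4/(-2 + 4)) = √(-8*(-6) + 2/2) = √(48 + 2*(½)) = √(48 + 1) = √49 = 7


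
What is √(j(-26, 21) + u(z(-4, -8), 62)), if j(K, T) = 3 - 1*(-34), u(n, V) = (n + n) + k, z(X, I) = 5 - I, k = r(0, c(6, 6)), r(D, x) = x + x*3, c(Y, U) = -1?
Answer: √59 ≈ 7.6811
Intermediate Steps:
r(D, x) = 4*x (r(D, x) = x + 3*x = 4*x)
k = -4 (k = 4*(-1) = -4)
u(n, V) = -4 + 2*n (u(n, V) = (n + n) - 4 = 2*n - 4 = -4 + 2*n)
j(K, T) = 37 (j(K, T) = 3 + 34 = 37)
√(j(-26, 21) + u(z(-4, -8), 62)) = √(37 + (-4 + 2*(5 - 1*(-8)))) = √(37 + (-4 + 2*(5 + 8))) = √(37 + (-4 + 2*13)) = √(37 + (-4 + 26)) = √(37 + 22) = √59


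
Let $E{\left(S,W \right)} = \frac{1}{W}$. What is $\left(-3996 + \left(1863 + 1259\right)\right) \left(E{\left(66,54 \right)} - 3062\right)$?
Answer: $\frac{72256639}{27} \approx 2.6762 \cdot 10^{6}$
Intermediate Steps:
$\left(-3996 + \left(1863 + 1259\right)\right) \left(E{\left(66,54 \right)} - 3062\right) = \left(-3996 + \left(1863 + 1259\right)\right) \left(\frac{1}{54} - 3062\right) = \left(-3996 + 3122\right) \left(\frac{1}{54} - 3062\right) = \left(-874\right) \left(- \frac{165347}{54}\right) = \frac{72256639}{27}$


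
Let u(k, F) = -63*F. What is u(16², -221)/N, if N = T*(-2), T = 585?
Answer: -119/10 ≈ -11.900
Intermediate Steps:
N = -1170 (N = 585*(-2) = -1170)
u(16², -221)/N = -63*(-221)/(-1170) = 13923*(-1/1170) = -119/10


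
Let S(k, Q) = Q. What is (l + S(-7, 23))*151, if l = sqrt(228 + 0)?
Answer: 3473 + 302*sqrt(57) ≈ 5753.0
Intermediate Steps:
l = 2*sqrt(57) (l = sqrt(228) = 2*sqrt(57) ≈ 15.100)
(l + S(-7, 23))*151 = (2*sqrt(57) + 23)*151 = (23 + 2*sqrt(57))*151 = 3473 + 302*sqrt(57)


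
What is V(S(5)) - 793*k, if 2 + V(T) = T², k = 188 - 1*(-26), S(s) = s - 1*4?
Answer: -169703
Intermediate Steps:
S(s) = -4 + s (S(s) = s - 4 = -4 + s)
k = 214 (k = 188 + 26 = 214)
V(T) = -2 + T²
V(S(5)) - 793*k = (-2 + (-4 + 5)²) - 793*214 = (-2 + 1²) - 169702 = (-2 + 1) - 169702 = -1 - 169702 = -169703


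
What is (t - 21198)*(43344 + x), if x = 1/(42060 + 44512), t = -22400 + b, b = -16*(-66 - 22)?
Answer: -79156387942055/43286 ≈ -1.8287e+9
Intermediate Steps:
b = 1408 (b = -16*(-88) = 1408)
t = -20992 (t = -22400 + 1408 = -20992)
x = 1/86572 ≈ 1.1551e-5
(t - 21198)*(43344 + x) = (-20992 - 21198)*(43344 + 1/86572) = -42190*3752376769/86572 = -79156387942055/43286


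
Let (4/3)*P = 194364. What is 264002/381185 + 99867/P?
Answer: 25517388647/18522160335 ≈ 1.3777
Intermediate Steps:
P = 145773 (P = (¾)*194364 = 145773)
264002/381185 + 99867/P = 264002/381185 + 99867/145773 = 264002*(1/381185) + 99867*(1/145773) = 264002/381185 + 33289/48591 = 25517388647/18522160335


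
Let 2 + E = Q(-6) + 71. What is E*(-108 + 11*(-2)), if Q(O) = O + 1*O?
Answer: -7410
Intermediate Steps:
Q(O) = 2*O (Q(O) = O + O = 2*O)
E = 57 (E = -2 + (2*(-6) + 71) = -2 + (-12 + 71) = -2 + 59 = 57)
E*(-108 + 11*(-2)) = 57*(-108 + 11*(-2)) = 57*(-108 - 22) = 57*(-130) = -7410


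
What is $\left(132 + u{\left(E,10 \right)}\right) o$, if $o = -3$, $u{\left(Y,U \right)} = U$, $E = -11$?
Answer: $-426$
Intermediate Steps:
$\left(132 + u{\left(E,10 \right)}\right) o = \left(132 + 10\right) \left(-3\right) = 142 \left(-3\right) = -426$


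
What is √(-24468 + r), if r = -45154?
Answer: I*√69622 ≈ 263.86*I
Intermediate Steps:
√(-24468 + r) = √(-24468 - 45154) = √(-69622) = I*√69622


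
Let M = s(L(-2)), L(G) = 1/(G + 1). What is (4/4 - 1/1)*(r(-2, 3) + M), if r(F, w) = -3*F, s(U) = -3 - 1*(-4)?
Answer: 0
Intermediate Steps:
L(G) = 1/(1 + G)
s(U) = 1 (s(U) = -3 + 4 = 1)
M = 1
(4/4 - 1/1)*(r(-2, 3) + M) = (4/4 - 1/1)*(-3*(-2) + 1) = (4*(¼) - 1*1)*(6 + 1) = (1 - 1)*7 = 0*7 = 0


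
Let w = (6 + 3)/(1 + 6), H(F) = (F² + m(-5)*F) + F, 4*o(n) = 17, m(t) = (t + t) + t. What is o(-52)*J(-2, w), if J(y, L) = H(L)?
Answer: -13617/196 ≈ -69.474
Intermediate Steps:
m(t) = 3*t (m(t) = 2*t + t = 3*t)
o(n) = 17/4 (o(n) = (¼)*17 = 17/4)
H(F) = F² - 14*F (H(F) = (F² + (3*(-5))*F) + F = (F² - 15*F) + F = F² - 14*F)
w = 9/7 ≈ 1.2857
J(y, L) = L*(-14 + L)
o(-52)*J(-2, w) = 17*(9*(-14 + 9/7)/7)/4 = 17*((9/7)*(-89/7))/4 = (17/4)*(-801/49) = -13617/196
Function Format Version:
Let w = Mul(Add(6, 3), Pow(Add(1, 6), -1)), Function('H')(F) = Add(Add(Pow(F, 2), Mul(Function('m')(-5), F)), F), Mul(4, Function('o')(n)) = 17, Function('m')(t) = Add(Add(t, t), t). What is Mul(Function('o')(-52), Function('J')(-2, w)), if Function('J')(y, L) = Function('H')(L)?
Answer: Rational(-13617, 196) ≈ -69.474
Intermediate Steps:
Function('m')(t) = Mul(3, t) (Function('m')(t) = Add(Mul(2, t), t) = Mul(3, t))
Function('o')(n) = Rational(17, 4) (Function('o')(n) = Mul(Rational(1, 4), 17) = Rational(17, 4))
Function('H')(F) = Add(Pow(F, 2), Mul(-14, F)) (Function('H')(F) = Add(Add(Pow(F, 2), Mul(Mul(3, -5), F)), F) = Add(Add(Pow(F, 2), Mul(-15, F)), F) = Add(Pow(F, 2), Mul(-14, F)))
w = Rational(9, 7) (w = Mul(9, Pow(7, -1)) = Mul(9, Rational(1, 7)) = Rational(9, 7) ≈ 1.2857)
Function('J')(y, L) = Mul(L, Add(-14, L))
Mul(Function('o')(-52), Function('J')(-2, w)) = Mul(Rational(17, 4), Mul(Rational(9, 7), Add(-14, Rational(9, 7)))) = Mul(Rational(17, 4), Mul(Rational(9, 7), Rational(-89, 7))) = Mul(Rational(17, 4), Rational(-801, 49)) = Rational(-13617, 196)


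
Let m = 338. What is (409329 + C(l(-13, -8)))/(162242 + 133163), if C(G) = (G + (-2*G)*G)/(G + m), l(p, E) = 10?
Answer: 71223151/51400470 ≈ 1.3857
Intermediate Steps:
C(G) = (G - 2*G²)/(338 + G) (C(G) = (G + (-2*G)*G)/(G + 338) = (G - 2*G²)/(338 + G))
(409329 + C(l(-13, -8)))/(162242 + 133163) = (409329 + 10*(1 - 2*10)/(338 + 10))/(162242 + 133163) = (409329 + 10*(1 - 20)/348)/295405 = (409329 + 10*(1/348)*(-19))*(1/295405) = (409329 - 95/174)*(1/295405) = (71223151/174)*(1/295405) = 71223151/51400470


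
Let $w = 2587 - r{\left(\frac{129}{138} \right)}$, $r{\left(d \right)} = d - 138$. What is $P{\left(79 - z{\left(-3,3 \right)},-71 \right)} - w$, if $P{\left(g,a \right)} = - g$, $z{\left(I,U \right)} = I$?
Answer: $- \frac{129079}{46} \approx -2806.1$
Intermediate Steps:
$r{\left(d \right)} = -138 + d$
$w = \frac{125307}{46}$ ($w = 2587 - \left(-138 + \frac{129}{138}\right) = 2587 - \left(-138 + 129 \cdot \frac{1}{138}\right) = 2587 - \left(-138 + \frac{43}{46}\right) = 2587 - - \frac{6305}{46} = 2587 + \frac{6305}{46} = \frac{125307}{46} \approx 2724.1$)
$P{\left(79 - z{\left(-3,3 \right)},-71 \right)} - w = - (79 - -3) - \frac{125307}{46} = - (79 + 3) - \frac{125307}{46} = \left(-1\right) 82 - \frac{125307}{46} = -82 - \frac{125307}{46} = - \frac{129079}{46}$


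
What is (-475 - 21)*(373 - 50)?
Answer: -160208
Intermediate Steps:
(-475 - 21)*(373 - 50) = -496*323 = -160208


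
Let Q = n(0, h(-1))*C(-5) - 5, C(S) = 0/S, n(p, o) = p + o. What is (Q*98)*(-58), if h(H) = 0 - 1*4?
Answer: 28420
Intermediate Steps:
h(H) = -4 (h(H) = 0 - 4 = -4)
n(p, o) = o + p
C(S) = 0
Q = -5 (Q = (-4 + 0)*0 - 5 = -4*0 - 5 = 0 - 5 = -5)
(Q*98)*(-58) = -5*98*(-58) = -490*(-58) = 28420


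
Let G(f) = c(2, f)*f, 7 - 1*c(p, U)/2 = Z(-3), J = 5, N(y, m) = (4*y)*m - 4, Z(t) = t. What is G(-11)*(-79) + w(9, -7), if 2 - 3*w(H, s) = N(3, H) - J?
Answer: 52043/3 ≈ 17348.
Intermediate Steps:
N(y, m) = -4 + 4*m*y (N(y, m) = 4*m*y - 4 = -4 + 4*m*y)
c(p, U) = 20 (c(p, U) = 14 - 2*(-3) = 14 + 6 = 20)
w(H, s) = 11/3 - 4*H (w(H, s) = ⅔ - ((-4 + 4*H*3) - 1*5)/3 = ⅔ - ((-4 + 12*H) - 5)/3 = ⅔ - (-9 + 12*H)/3 = ⅔ + (3 - 4*H) = 11/3 - 4*H)
G(f) = 20*f
G(-11)*(-79) + w(9, -7) = (20*(-11))*(-79) + (11/3 - 4*9) = -220*(-79) + (11/3 - 36) = 17380 - 97/3 = 52043/3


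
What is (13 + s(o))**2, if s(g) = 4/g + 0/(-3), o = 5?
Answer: 4761/25 ≈ 190.44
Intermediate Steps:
s(g) = 4/g (s(g) = 4/g + 0*(-1/3) = 4/g + 0 = 4/g)
(13 + s(o))**2 = (13 + 4/5)**2 = (69/5)**2 = 4761/25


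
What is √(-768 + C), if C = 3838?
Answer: √3070 ≈ 55.408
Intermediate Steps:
√(-768 + C) = √(-768 + 3838) = √3070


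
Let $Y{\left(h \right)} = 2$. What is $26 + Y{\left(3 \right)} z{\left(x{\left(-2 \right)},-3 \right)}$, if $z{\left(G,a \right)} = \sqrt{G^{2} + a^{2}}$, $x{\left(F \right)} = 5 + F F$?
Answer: $26 + 6 \sqrt{10} \approx 44.974$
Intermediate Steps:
$x{\left(F \right)} = 5 + F^{2}$
$26 + Y{\left(3 \right)} z{\left(x{\left(-2 \right)},-3 \right)} = 26 + 2 \sqrt{\left(5 + \left(-2\right)^{2}\right)^{2} + \left(-3\right)^{2}} = 26 + 2 \sqrt{\left(5 + 4\right)^{2} + 9} = 26 + 2 \sqrt{9^{2} + 9} = 26 + 2 \sqrt{81 + 9} = 26 + 2 \sqrt{90} = 26 + 2 \cdot 3 \sqrt{10} = 26 + 6 \sqrt{10}$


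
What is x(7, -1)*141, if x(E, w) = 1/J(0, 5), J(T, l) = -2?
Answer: -141/2 ≈ -70.500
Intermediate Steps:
x(E, w) = -1/2 (x(E, w) = 1/(-2) = -1/2)
x(7, -1)*141 = -1/2*141 = -141/2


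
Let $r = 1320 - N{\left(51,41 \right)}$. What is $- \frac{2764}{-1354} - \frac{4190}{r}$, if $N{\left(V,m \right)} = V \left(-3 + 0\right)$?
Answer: $- \frac{800944}{997221} \approx -0.80318$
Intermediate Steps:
$N{\left(V,m \right)} = - 3 V$ ($N{\left(V,m \right)} = V \left(-3\right) = - 3 V$)
$r = 1473$ ($r = 1320 - \left(-3\right) 51 = 1320 - -153 = 1320 + 153 = 1473$)
$- \frac{2764}{-1354} - \frac{4190}{r} = - \frac{2764}{-1354} - \frac{4190}{1473} = \left(-2764\right) \left(- \frac{1}{1354}\right) - \frac{4190}{1473} = \frac{1382}{677} - \frac{4190}{1473} = - \frac{800944}{997221}$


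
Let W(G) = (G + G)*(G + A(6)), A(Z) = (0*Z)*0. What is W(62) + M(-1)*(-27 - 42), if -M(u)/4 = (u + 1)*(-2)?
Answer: 7688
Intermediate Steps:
A(Z) = 0 (A(Z) = 0*0 = 0)
M(u) = 8 + 8*u (M(u) = -4*(u + 1)*(-2) = -4*(1 + u)*(-2) = -4*(-2 - 2*u) = 8 + 8*u)
W(G) = 2*G**2 (W(G) = (G + G)*(G + 0) = (2*G)*G = 2*G**2)
W(62) + M(-1)*(-27 - 42) = 2*62**2 + (8 + 8*(-1))*(-27 - 42) = 2*3844 + (8 - 8)*(-69) = 7688 + 0*(-69) = 7688 + 0 = 7688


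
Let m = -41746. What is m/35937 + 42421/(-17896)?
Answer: -2271569893/643128552 ≈ -3.5321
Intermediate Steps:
m/35937 + 42421/(-17896) = -41746/35937 + 42421/(-17896) = -41746*1/35937 + 42421*(-1/17896) = -41746/35937 - 42421/17896 = -2271569893/643128552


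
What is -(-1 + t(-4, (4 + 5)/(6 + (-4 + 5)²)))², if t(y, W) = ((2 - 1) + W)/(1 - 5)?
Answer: -121/49 ≈ -2.4694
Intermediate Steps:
t(y, W) = -¼ - W/4 (t(y, W) = (1 + W)/(-4) = (1 + W)*(-¼) = -¼ - W/4)
-(-1 + t(-4, (4 + 5)/(6 + (-4 + 5)²)))² = -(-1 + (-¼ - (4 + 5)/(4*(6 + (-4 + 5)²))))² = -(-1 + (-¼ - 9/(4*(6 + 1²))))² = -(-1 + (-¼ - 9/(4*(6 + 1))))² = -(-1 + (-¼ - 9/(4*7)))² = -(-1 + (-¼ - ¼*9/7))² = -(-1 + (-¼ - 9/28))² = -(-1 - 4/7)² = -(-11/7)² = -1*121/49 = -121/49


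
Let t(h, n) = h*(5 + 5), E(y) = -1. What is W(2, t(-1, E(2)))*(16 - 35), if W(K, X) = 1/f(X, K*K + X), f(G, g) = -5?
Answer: 19/5 ≈ 3.8000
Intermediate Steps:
t(h, n) = 10*h (t(h, n) = h*10 = 10*h)
W(K, X) = -⅕ (W(K, X) = 1/(-5) = -⅕)
W(2, t(-1, E(2)))*(16 - 35) = -(16 - 35)/5 = -⅕*(-19) = 19/5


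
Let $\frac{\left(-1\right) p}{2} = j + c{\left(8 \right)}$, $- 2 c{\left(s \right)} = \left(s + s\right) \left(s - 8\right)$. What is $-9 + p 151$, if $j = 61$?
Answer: $-18431$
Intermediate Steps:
$c{\left(s \right)} = - s \left(-8 + s\right)$ ($c{\left(s \right)} = - \frac{\left(s + s\right) \left(s - 8\right)}{2} = - \frac{2 s \left(-8 + s\right)}{2} = - s \left(-8 + s\right)$)
$p = -122$ ($p = - 2 \left(61 + 8 \left(8 - 8\right)\right) = - 2 \left(61 + 8 \cdot 0\right) = - 2 \left(61 + 0\right) = \left(-2\right) 61 = -122$)
$-9 + p 151 = -9 - 18422 = -18431$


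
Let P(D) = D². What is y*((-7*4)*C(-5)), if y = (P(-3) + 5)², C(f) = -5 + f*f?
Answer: -109760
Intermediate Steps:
C(f) = -5 + f²
y = 196 (y = ((-3)² + 5)² = (9 + 5)² = 14² = 196)
y*((-7*4)*C(-5)) = 196*((-7*4)*(-5 + (-5)²)) = 196*(-28*(-5 + 25)) = 196*(-28*20) = 196*(-560) = -109760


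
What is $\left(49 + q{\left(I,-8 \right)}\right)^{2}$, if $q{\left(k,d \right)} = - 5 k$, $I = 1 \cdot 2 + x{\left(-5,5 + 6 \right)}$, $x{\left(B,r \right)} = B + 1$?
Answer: $3481$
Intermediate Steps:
$x{\left(B,r \right)} = 1 + B$
$I = -2$ ($I = 1 \cdot 2 + \left(1 - 5\right) = 2 - 4 = -2$)
$\left(49 + q{\left(I,-8 \right)}\right)^{2} = \left(49 - -10\right)^{2} = \left(49 + 10\right)^{2} = 59^{2} = 3481$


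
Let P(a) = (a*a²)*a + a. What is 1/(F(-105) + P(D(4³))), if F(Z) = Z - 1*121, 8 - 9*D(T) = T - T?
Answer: -6561/1472858 ≈ -0.0044546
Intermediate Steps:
D(T) = 8/9 (D(T) = 8/9 - (T - T)/9 = 8/9 - ⅑*0 = 8/9 + 0 = 8/9)
P(a) = a + a⁴ (P(a) = a³*a + a = a⁴ + a = a + a⁴)
F(Z) = -121 + Z (F(Z) = Z - 121 = -121 + Z)
1/(F(-105) + P(D(4³))) = 1/((-121 - 105) + (8/9 + (8/9)⁴)) = 1/(-226 + (8/9 + 4096/6561)) = 1/(-226 + 9928/6561) = 1/(-1472858/6561) = -6561/1472858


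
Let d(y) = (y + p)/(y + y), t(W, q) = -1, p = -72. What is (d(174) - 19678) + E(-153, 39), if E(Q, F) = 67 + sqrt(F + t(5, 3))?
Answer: -1137421/58 + sqrt(38) ≈ -19605.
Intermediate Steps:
d(y) = (-72 + y)/(2*y) (d(y) = (y - 72)/(y + y) = (-72 + y)/((2*y)) = (-72 + y)*(1/(2*y)) = (-72 + y)/(2*y))
E(Q, F) = 67 + sqrt(-1 + F) (E(Q, F) = 67 + sqrt(F - 1) = 67 + sqrt(-1 + F))
(d(174) - 19678) + E(-153, 39) = ((1/2)*(-72 + 174)/174 - 19678) + (67 + sqrt(-1 + 39)) = ((1/2)*(1/174)*102 - 19678) + (67 + sqrt(38)) = (17/58 - 19678) + (67 + sqrt(38)) = -1141307/58 + (67 + sqrt(38)) = -1137421/58 + sqrt(38)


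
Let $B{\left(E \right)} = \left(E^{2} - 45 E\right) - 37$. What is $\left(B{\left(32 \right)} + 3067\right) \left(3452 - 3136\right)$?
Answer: $826024$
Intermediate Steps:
$B{\left(E \right)} = -37 + E^{2} - 45 E$
$\left(B{\left(32 \right)} + 3067\right) \left(3452 - 3136\right) = \left(\left(-37 + 32^{2} - 1440\right) + 3067\right) \left(3452 - 3136\right) = \left(\left(-37 + 1024 - 1440\right) + 3067\right) 316 = \left(-453 + 3067\right) 316 = 2614 \cdot 316 = 826024$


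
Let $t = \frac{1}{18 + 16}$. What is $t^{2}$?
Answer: $\frac{1}{1156} \approx 0.00086505$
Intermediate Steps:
$t = \frac{1}{34} \approx 0.029412$
$t^{2} = \left(\frac{1}{34}\right)^{2} = \frac{1}{1156}$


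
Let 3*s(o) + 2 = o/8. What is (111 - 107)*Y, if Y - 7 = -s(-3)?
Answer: 187/6 ≈ 31.167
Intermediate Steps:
s(o) = -⅔ + o/24 (s(o) = -⅔ + (o/8)/3 = -⅔ + o/24)
Y = 187/24 (Y = 7 - (-⅔ + (1/24)*(-3)) = 7 - (-⅔ - ⅛) = 7 - 1*(-19/24) = 7 + 19/24 = 187/24 ≈ 7.7917)
(111 - 107)*Y = (111 - 107)*(187/24) = 4*(187/24) = 187/6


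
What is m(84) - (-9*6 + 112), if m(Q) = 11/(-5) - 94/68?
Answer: -10469/170 ≈ -61.582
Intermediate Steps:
m(Q) = -609/170 (m(Q) = 11*(-1/5) - 94*1/68 = -11/5 - 47/34 = -609/170)
m(84) - (-9*6 + 112) = -609/170 - (-9*6 + 112) = -609/170 - (-54 + 112) = -609/170 - 1*58 = -609/170 - 58 = -10469/170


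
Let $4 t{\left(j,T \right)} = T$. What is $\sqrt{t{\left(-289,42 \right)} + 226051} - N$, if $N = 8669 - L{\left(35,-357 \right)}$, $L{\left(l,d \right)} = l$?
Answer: $-8634 + \frac{7 \sqrt{18454}}{2} \approx -8158.5$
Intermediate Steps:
$t{\left(j,T \right)} = \frac{T}{4}$
$N = 8634$ ($N = 8669 - 35 = 8634$)
$\sqrt{t{\left(-289,42 \right)} + 226051} - N = \sqrt{\frac{1}{4} \cdot 42 + 226051} - 8634 = \sqrt{\frac{21}{2} + 226051} - 8634 = \sqrt{\frac{452123}{2}} - 8634 = \frac{7 \sqrt{18454}}{2} - 8634 = -8634 + \frac{7 \sqrt{18454}}{2}$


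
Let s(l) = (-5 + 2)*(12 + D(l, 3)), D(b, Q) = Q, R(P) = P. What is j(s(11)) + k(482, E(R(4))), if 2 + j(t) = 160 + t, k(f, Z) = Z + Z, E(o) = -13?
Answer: 87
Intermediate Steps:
s(l) = -45 (s(l) = (-5 + 2)*(12 + 3) = -3*15 = -45)
k(f, Z) = 2*Z
j(t) = 158 + t (j(t) = -2 + (160 + t) = 158 + t)
j(s(11)) + k(482, E(R(4))) = (158 - 45) + 2*(-13) = 113 - 26 = 87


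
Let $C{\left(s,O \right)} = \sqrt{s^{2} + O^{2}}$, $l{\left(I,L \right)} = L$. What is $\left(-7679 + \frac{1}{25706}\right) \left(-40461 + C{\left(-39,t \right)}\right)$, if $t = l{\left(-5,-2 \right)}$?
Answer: $\frac{7986854647953}{25706} - \frac{986981865 \sqrt{61}}{25706} \approx 3.104 \cdot 10^{8}$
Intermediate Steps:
$t = -2$
$C{\left(s,O \right)} = \sqrt{O^{2} + s^{2}}$
$\left(-7679 + \frac{1}{25706}\right) \left(-40461 + C{\left(-39,t \right)}\right) = \left(-7679 + \frac{1}{25706}\right) \left(-40461 + \sqrt{\left(-2\right)^{2} + \left(-39\right)^{2}}\right) = \left(-7679 + \frac{1}{25706}\right) \left(-40461 + \sqrt{4 + 1521}\right) = - \frac{197396373 \left(-40461 + \sqrt{1525}\right)}{25706} = - \frac{197396373 \left(-40461 + 5 \sqrt{61}\right)}{25706} = \frac{7986854647953}{25706} - \frac{986981865 \sqrt{61}}{25706}$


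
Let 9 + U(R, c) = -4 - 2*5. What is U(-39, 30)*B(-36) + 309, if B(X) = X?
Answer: 1137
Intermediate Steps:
U(R, c) = -23 (U(R, c) = -9 + (-4 - 2*5) = -9 + (-4 - 10) = -9 - 14 = -23)
U(-39, 30)*B(-36) + 309 = -23*(-36) + 309 = 828 + 309 = 1137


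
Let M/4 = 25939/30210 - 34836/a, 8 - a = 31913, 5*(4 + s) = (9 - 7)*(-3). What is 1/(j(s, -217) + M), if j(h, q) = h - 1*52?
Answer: -3569815/176341872 ≈ -0.020244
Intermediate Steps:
s = -26/5 (s = -4 + ((9 - 7)*(-3))/5 = -4 + (2*(-3))/5 = -4 + (⅕)*(-6) = -4 - 6/5 = -26/5 ≈ -5.2000)
a = -31905 (a = 8 - 1*31913 = 8 - 31913 = -31905)
j(h, q) = -52 + h (j(h, q) = h - 52 = -52 + h)
M = 27851546/3569815 (M = 4*(25939/30210 - 34836/(-31905)) = 4*(25939*(1/30210) - 34836*(-1/31905)) = 4*(25939/30210 + 11612/10635) = 4*(13925773/7139630) = 27851546/3569815 ≈ 7.8020)
1/(j(s, -217) + M) = 1/((-52 - 26/5) + 27851546/3569815) = 1/(-286/5 + 27851546/3569815) = 1/(-176341872/3569815) = -3569815/176341872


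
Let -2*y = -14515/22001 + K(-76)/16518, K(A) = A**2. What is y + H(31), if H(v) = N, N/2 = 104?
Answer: 75646144241/363412518 ≈ 208.16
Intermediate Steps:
N = 208 (N = 2*104 = 208)
H(v) = 208
y = 56340497/363412518 (y = -(-14515/22001 + (-76)**2/16518)/2 = -(-14515*1/22001 + 5776*(1/16518))/2 = -(-14515/22001 + 2888/8259)/2 = -1/2*(-56340497/181706259) = 56340497/363412518 ≈ 0.15503)
y + H(31) = 56340497/363412518 + 208 = 75646144241/363412518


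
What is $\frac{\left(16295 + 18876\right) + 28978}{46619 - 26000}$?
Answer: $\frac{21383}{6873} \approx 3.1112$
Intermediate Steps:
$\frac{\left(16295 + 18876\right) + 28978}{46619 - 26000} = \frac{35171 + 28978}{20619} = 64149 \cdot \frac{1}{20619} = \frac{21383}{6873}$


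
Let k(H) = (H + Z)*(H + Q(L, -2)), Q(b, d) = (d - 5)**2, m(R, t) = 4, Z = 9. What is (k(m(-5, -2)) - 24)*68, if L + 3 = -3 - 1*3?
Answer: 45220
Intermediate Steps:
L = -9 (L = -3 + (-3 - 1*3) = -3 + (-3 - 3) = -3 - 6 = -9)
Q(b, d) = (-5 + d)**2
k(H) = (9 + H)*(49 + H) (k(H) = (H + 9)*(H + (-5 - 2)**2) = (9 + H)*(H + (-7)**2) = (9 + H)*(H + 49) = (9 + H)*(49 + H))
(k(m(-5, -2)) - 24)*68 = ((441 + 4**2 + 58*4) - 24)*68 = ((441 + 16 + 232) - 24)*68 = (689 - 24)*68 = 665*68 = 45220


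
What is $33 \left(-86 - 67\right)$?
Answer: $-5049$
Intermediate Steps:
$33 \left(-86 - 67\right) = 33 \left(-153\right) = -5049$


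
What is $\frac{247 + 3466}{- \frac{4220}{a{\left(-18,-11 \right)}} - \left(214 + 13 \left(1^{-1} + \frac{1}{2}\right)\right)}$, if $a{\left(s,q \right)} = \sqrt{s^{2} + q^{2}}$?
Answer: $- \frac{308646838}{5163201} + \frac{12535088 \sqrt{445}}{5163201} \approx -8.5642$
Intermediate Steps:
$a{\left(s,q \right)} = \sqrt{q^{2} + s^{2}}$
$\frac{247 + 3466}{- \frac{4220}{a{\left(-18,-11 \right)}} - \left(214 + 13 \left(1^{-1} + \frac{1}{2}\right)\right)} = \frac{247 + 3466}{- \frac{4220}{\sqrt{\left(-11\right)^{2} + \left(-18\right)^{2}}} - \left(214 + 13 \left(1^{-1} + \frac{1}{2}\right)\right)} = \frac{3713}{- \frac{4220}{\sqrt{121 + 324}} - \left(214 + 13 \left(1 + \frac{1}{2}\right)\right)} = \frac{3713}{- \frac{4220}{\sqrt{445}} - \frac{467}{2}} = \frac{3713}{- 4220 \frac{\sqrt{445}}{445} - \frac{467}{2}} = \frac{3713}{- \frac{844 \sqrt{445}}{89} - \frac{467}{2}} = \frac{3713}{- \frac{467}{2} - \frac{844 \sqrt{445}}{89}}$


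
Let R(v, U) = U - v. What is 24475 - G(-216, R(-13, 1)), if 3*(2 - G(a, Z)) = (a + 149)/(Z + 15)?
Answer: 2129084/87 ≈ 24472.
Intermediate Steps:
G(a, Z) = 2 - (149 + a)/(3*(15 + Z)) (G(a, Z) = 2 - (a + 149)/(3*(Z + 15)) = 2 - (149 + a)/(3*(15 + Z)))
24475 - G(-216, R(-13, 1)) = 24475 - (-59 - 1*(-216) + 6*(1 - 1*(-13)))/(3*(15 + (1 - 1*(-13)))) = 24475 - (-59 + 216 + 6*(1 + 13))/(3*(15 + (1 + 13))) = 24475 - (-59 + 216 + 6*14)/(3*(15 + 14)) = 24475 - (-59 + 216 + 84)/(3*29) = 24475 - 241/(3*29) = 24475 - 1*241/87 = 24475 - 241/87 = 2129084/87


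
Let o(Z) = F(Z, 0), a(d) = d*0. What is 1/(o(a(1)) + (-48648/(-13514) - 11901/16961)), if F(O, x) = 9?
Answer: 114605477/1363593600 ≈ 0.084047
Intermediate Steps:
a(d) = 0
o(Z) = 9
1/(o(a(1)) + (-48648/(-13514) - 11901/16961)) = 1/(9 + (-48648/(-13514) - 11901/16961)) = 1/(9 + (-48648*(-1/13514) - 11901*1/16961)) = 1/(9 + (24324/6757 - 11901/16961)) = 1/(9 + 332144307/114605477) = 1/(1363593600/114605477) = 114605477/1363593600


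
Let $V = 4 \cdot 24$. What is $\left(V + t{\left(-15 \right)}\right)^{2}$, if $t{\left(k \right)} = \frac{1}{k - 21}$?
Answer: $\frac{11937025}{1296} \approx 9210.7$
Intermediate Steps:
$t{\left(k \right)} = \frac{1}{-21 + k}$
$V = 96$
$\left(V + t{\left(-15 \right)}\right)^{2} = \left(96 + \frac{1}{-21 - 15}\right)^{2} = \left(96 + \frac{1}{-36}\right)^{2} = \left(96 - \frac{1}{36}\right)^{2} = \left(\frac{3455}{36}\right)^{2} = \frac{11937025}{1296}$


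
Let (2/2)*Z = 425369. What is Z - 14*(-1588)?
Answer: 447601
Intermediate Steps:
Z = 425369
Z - 14*(-1588) = 425369 - 14*(-1588) = 425369 - 1*(-22232) = 425369 + 22232 = 447601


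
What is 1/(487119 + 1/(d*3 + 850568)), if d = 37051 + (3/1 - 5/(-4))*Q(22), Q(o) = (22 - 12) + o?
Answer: 962129/468671316352 ≈ 2.0529e-6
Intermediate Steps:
Q(o) = 10 + o
d = 37187 (d = 37051 + (3/1 - 5/(-4))*(10 + 22) = 37051 + (3*1 - 5*(-¼))*32 = 37051 + (3 + 5/4)*32 = 37051 + (17/4)*32 = 37051 + 136 = 37187)
1/(487119 + 1/(d*3 + 850568)) = 1/(487119 + 1/(37187*3 + 850568)) = 1/(487119 + 1/(111561 + 850568)) = 1/(487119 + 1/962129) = 1/(468671316352/962129) = 962129/468671316352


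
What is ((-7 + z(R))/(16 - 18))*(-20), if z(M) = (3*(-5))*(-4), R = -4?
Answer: 530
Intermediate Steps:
z(M) = 60 (z(M) = -15*(-4) = 60)
((-7 + z(R))/(16 - 18))*(-20) = ((-7 + 60)/(16 - 18))*(-20) = (53/(-2))*(-20) = (53*(-½))*(-20) = -53/2*(-20) = 530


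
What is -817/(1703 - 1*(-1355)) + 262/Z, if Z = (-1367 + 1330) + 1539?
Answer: -212969/2296558 ≈ -0.092734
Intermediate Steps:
Z = 1502 (Z = -37 + 1539 = 1502)
-817/(1703 - 1*(-1355)) + 262/Z = -817/(1703 - 1*(-1355)) + 262/1502 = -817/(1703 + 1355) + 262*(1/1502) = -817/3058 + 131/751 = -212969/2296558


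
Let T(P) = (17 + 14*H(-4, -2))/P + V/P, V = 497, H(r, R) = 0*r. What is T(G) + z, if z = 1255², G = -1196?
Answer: 941864693/598 ≈ 1.5750e+6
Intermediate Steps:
H(r, R) = 0
T(P) = 514/P (T(P) = (17 + 14*0)/P + 497/P = (17 + 0)/P + 497/P = 17/P + 497/P = 514/P)
z = 1575025
T(G) + z = 514/(-1196) + 1575025 = 514*(-1/1196) + 1575025 = -257/598 + 1575025 = 941864693/598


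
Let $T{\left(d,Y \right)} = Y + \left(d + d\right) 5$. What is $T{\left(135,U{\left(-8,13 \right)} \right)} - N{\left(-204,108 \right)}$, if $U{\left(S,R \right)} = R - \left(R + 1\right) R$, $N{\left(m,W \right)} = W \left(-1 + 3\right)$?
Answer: $965$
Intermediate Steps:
$N{\left(m,W \right)} = 2 W$ ($N{\left(m,W \right)} = W 2 = 2 W$)
$U{\left(S,R \right)} = R - R \left(1 + R\right)$ ($U{\left(S,R \right)} = R - \left(1 + R\right) R = R - R \left(1 + R\right)$)
$T{\left(d,Y \right)} = Y + 10 d$ ($T{\left(d,Y \right)} = Y + 2 d 5 = Y + 10 d$)
$T{\left(135,U{\left(-8,13 \right)} \right)} - N{\left(-204,108 \right)} = \left(- 13^{2} + 10 \cdot 135\right) - 2 \cdot 108 = \left(\left(-1\right) 169 + 1350\right) - 216 = \left(-169 + 1350\right) - 216 = 1181 - 216 = 965$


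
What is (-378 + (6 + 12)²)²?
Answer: 2916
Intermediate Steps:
(-378 + (6 + 12)²)² = (-378 + 18²)² = (-378 + 324)² = (-54)² = 2916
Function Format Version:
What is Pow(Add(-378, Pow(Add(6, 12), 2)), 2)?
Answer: 2916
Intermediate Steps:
Pow(Add(-378, Pow(Add(6, 12), 2)), 2) = Pow(Add(-378, Pow(18, 2)), 2) = Pow(Add(-378, 324), 2) = Pow(-54, 2) = 2916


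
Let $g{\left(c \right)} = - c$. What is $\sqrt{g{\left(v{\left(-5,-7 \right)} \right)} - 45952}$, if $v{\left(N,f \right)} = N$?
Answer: $i \sqrt{45947} \approx 214.35 i$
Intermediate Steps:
$\sqrt{g{\left(v{\left(-5,-7 \right)} \right)} - 45952} = \sqrt{\left(-1\right) \left(-5\right) - 45952} = \sqrt{5 - 45952} = \sqrt{-45947} = i \sqrt{45947}$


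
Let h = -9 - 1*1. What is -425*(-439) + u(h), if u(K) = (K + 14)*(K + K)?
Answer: 186495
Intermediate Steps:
h = -10 (h = -9 - 1 = -10)
u(K) = 2*K*(14 + K) (u(K) = (14 + K)*(2*K) = 2*K*(14 + K))
-425*(-439) + u(h) = -425*(-439) + 2*(-10)*(14 - 10) = 186575 + 2*(-10)*4 = 186575 - 80 = 186495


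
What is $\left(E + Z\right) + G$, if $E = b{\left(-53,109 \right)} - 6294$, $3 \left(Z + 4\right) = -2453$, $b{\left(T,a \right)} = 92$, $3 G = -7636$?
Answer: $-9569$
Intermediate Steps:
$G = - \frac{7636}{3}$ ($G = \frac{1}{3} \left(-7636\right) = - \frac{7636}{3} \approx -2545.3$)
$Z = - \frac{2465}{3}$ ($Z = -4 + \frac{1}{3} \left(-2453\right) = -4 - \frac{2453}{3} = - \frac{2465}{3} \approx -821.67$)
$E = -6202$ ($E = 92 - 6294 = -6202$)
$\left(E + Z\right) + G = \left(-6202 - \frac{2465}{3}\right) - \frac{7636}{3} = - \frac{21071}{3} - \frac{7636}{3} = -9569$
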